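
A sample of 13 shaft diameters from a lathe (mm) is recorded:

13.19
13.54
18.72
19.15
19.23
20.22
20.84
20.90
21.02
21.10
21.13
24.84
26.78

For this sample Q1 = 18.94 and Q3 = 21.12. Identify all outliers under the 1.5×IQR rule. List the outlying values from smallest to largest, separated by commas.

IQR = Q3 − Q1 = 21.12 − 18.94 = 2.18.
Lower fence = Q1 − 1.5·IQR = 18.94 − 3.27 = 15.67.
Upper fence = Q3 + 1.5·IQR = 21.12 + 3.27 = 24.39.
13.19 < 15.67 → outlier.
13.54 < 15.67 → outlier.
24.84 > 24.39 → outlier.
26.78 > 24.39 → outlier.
All remaining values lie within [15.67, 24.39].

13.19, 13.54, 24.84, 26.78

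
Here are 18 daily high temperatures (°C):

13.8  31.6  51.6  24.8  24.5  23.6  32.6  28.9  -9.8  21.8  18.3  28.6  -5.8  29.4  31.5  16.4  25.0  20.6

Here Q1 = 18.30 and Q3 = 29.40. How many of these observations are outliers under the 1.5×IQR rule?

3

IQR = 11.10; fences at 18.30 − 16.65 = 1.65 and 29.40 + 16.65 = 46.05.
Outside the cutoffs: -9.8, -5.8, 51.6.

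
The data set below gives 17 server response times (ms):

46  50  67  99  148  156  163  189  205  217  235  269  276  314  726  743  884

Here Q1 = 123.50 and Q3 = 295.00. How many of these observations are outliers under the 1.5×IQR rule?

IQR = 171.50; fences at 123.50 − 257.25 = -133.75 and 295.00 + 257.25 = 552.25.
Outside the cutoffs: 726, 743, 884.

3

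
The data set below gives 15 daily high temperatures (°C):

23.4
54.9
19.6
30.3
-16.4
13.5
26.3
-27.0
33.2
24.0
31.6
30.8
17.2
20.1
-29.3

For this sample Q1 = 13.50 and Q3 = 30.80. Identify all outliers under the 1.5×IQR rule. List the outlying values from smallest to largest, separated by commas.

-29.3, -27.0, -16.4

IQR = Q3 − Q1 = 30.80 − 13.50 = 17.30.
Lower fence = Q1 − 1.5·IQR = 13.50 − 25.95 = -12.45.
Upper fence = Q3 + 1.5·IQR = 30.80 + 25.95 = 56.75.
-29.3 < -12.45 → outlier.
-27.0 < -12.45 → outlier.
-16.4 < -12.45 → outlier.
All remaining values lie within [-12.45, 56.75].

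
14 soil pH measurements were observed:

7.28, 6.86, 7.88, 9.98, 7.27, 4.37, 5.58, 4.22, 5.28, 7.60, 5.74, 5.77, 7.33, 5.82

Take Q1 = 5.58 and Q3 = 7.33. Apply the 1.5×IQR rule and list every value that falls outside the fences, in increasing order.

IQR = Q3 − Q1 = 7.33 − 5.58 = 1.75.
Lower fence = Q1 − 1.5·IQR = 5.58 − 2.625 = 2.955.
Upper fence = Q3 + 1.5·IQR = 7.33 + 2.625 = 9.955.
9.98 > 9.955 → outlier.
All remaining values lie within [2.955, 9.955].

9.98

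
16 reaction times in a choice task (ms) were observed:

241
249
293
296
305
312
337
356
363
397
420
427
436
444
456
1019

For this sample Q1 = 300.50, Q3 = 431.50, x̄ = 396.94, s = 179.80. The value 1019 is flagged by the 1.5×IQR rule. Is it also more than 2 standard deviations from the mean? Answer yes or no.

yes

z = (1019 − 396.94) / 179.80 = 3.46.
|z| = 3.46 > 2.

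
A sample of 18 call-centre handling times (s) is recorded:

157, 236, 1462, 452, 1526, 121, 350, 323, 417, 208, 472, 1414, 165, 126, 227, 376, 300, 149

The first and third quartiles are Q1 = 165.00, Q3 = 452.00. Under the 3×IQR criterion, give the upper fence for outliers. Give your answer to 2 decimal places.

1313.00

IQR = Q3 − Q1 = 452.00 − 165.00 = 287.00.
Lower fence = Q1 − 3·IQR = 165.00 − 861.00 = -696.00.
Upper fence = Q3 + 3·IQR = 452.00 + 861.00 = 1313.00.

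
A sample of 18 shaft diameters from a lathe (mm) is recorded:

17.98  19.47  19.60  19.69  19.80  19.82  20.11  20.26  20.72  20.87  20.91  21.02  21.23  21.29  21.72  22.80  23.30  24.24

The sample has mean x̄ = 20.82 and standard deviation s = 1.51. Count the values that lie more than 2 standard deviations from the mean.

1

Cutoffs: x̄ ± 2s = [17.80, 23.84].
Outside the cutoffs: 24.24.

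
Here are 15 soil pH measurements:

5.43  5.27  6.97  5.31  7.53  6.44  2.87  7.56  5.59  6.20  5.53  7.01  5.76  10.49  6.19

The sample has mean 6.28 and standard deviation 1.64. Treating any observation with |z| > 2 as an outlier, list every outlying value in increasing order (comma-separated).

Cutoffs at x̄ ± 2s: 6.28 ± 2·1.64 = [3.00, 9.56].
2.87: z = -2.08, |z| > 2 → outlier.
10.49: z = 2.57, |z| > 2 → outlier.
Every other value lies within [3.00, 9.56].

2.87, 10.49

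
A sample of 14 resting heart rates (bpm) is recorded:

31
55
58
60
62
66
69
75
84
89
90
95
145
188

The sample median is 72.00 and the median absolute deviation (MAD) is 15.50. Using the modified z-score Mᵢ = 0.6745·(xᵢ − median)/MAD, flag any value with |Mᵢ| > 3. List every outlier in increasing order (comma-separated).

145, 188

|Mᵢ| > 3 ⇔ |xᵢ − 72.00| > 3·15.50/0.6745 = 68.94.
So outliers lie outside [3.06, 140.94].
145: M = 3.18 → outlier.
188: M = 5.05 → outlier.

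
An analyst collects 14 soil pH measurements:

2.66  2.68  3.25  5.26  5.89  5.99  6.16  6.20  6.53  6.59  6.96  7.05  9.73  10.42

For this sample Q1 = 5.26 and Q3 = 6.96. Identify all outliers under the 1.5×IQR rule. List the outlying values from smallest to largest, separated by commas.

IQR = Q3 − Q1 = 6.96 − 5.26 = 1.70.
Lower fence = Q1 − 1.5·IQR = 5.26 − 2.55 = 2.71.
Upper fence = Q3 + 1.5·IQR = 6.96 + 2.55 = 9.51.
2.66 < 2.71 → outlier.
2.68 < 2.71 → outlier.
9.73 > 9.51 → outlier.
10.42 > 9.51 → outlier.
All remaining values lie within [2.71, 9.51].

2.66, 2.68, 9.73, 10.42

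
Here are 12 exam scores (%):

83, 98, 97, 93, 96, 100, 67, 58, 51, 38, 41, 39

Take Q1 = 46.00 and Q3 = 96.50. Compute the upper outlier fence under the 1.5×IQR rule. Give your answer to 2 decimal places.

172.25

IQR = Q3 − Q1 = 96.50 − 46.00 = 50.50.
Lower fence = Q1 − 1.5·IQR = 46.00 − 75.75 = -29.75.
Upper fence = Q3 + 1.5·IQR = 96.50 + 75.75 = 172.25.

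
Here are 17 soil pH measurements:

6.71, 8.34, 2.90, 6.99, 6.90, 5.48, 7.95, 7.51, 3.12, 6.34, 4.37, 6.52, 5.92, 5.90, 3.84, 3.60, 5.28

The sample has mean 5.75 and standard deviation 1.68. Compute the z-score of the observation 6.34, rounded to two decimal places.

z = (6.34 − 5.75) / 1.68 = 0.35.

0.35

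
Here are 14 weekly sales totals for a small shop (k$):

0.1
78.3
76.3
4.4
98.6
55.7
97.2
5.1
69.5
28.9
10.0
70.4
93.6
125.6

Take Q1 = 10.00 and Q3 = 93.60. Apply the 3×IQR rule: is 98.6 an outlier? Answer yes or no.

no

IQR = Q3 − Q1 = 93.60 − 10.00 = 83.60.
Lower fence = Q1 − 3·IQR = 10.00 − 250.80 = -240.80.
Upper fence = Q3 + 3·IQR = 93.60 + 250.80 = 344.40.
98.6 lies within [-240.80, 344.40].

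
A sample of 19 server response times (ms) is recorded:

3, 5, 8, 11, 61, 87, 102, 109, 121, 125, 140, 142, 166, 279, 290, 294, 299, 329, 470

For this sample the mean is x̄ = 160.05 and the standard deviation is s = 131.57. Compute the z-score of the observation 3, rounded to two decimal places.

z = (3 − 160.05) / 131.57 = -1.19.

-1.19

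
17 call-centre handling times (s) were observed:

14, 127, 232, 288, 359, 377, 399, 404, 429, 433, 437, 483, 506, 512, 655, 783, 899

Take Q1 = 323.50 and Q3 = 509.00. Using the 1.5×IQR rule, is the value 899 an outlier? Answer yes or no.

yes

IQR = Q3 − Q1 = 509.00 − 323.50 = 185.50.
Lower fence = Q1 − 1.5·IQR = 323.50 − 278.25 = 45.25.
Upper fence = Q3 + 1.5·IQR = 509.00 + 278.25 = 787.25.
899 lies above the upper fence.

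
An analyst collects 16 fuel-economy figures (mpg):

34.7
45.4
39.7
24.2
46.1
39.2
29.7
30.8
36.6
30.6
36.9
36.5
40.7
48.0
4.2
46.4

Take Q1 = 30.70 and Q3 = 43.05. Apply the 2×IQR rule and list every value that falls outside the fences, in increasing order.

4.2

IQR = Q3 − Q1 = 43.05 − 30.70 = 12.35.
Lower fence = Q1 − 2·IQR = 30.70 − 24.70 = 6.00.
Upper fence = Q3 + 2·IQR = 43.05 + 24.70 = 67.75.
4.2 < 6.00 → outlier.
All remaining values lie within [6.00, 67.75].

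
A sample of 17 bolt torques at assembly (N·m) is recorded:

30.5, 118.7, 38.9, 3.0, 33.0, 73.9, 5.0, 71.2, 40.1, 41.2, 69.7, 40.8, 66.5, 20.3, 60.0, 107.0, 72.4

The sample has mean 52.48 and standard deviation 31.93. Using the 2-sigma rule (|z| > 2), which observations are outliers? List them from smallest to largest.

Cutoffs at x̄ ± 2s: 52.48 ± 2·31.93 = [-11.38, 116.34].
118.7: z = 2.07, |z| > 2 → outlier.
Every other value lies within [-11.38, 116.34].

118.7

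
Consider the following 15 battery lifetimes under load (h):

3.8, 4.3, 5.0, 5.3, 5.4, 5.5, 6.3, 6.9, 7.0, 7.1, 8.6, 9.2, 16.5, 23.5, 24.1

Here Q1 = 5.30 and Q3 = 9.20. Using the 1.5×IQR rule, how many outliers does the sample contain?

3

IQR = 3.90; fences at 5.30 − 5.85 = -0.55 and 9.20 + 5.85 = 15.05.
Outside the cutoffs: 16.5, 23.5, 24.1.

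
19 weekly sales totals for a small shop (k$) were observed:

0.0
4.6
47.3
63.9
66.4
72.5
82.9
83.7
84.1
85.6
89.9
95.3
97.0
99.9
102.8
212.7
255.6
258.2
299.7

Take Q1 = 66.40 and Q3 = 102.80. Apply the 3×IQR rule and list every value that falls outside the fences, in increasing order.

212.7, 255.6, 258.2, 299.7

IQR = Q3 − Q1 = 102.80 − 66.40 = 36.40.
Lower fence = Q1 − 3·IQR = 66.40 − 109.20 = -42.80.
Upper fence = Q3 + 3·IQR = 102.80 + 109.20 = 212.00.
212.7 > 212.00 → outlier.
255.6 > 212.00 → outlier.
258.2 > 212.00 → outlier.
299.7 > 212.00 → outlier.
All remaining values lie within [-42.80, 212.00].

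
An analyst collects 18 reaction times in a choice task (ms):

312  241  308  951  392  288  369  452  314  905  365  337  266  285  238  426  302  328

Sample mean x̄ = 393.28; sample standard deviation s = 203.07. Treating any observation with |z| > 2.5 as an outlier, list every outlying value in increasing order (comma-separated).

905, 951

Cutoffs at x̄ ± 2.5s: 393.28 ± 2.5·203.07 = [-114.395, 900.955].
905: z = 2.52, |z| > 2.5 → outlier.
951: z = 2.75, |z| > 2.5 → outlier.
Every other value lies within [-114.395, 900.955].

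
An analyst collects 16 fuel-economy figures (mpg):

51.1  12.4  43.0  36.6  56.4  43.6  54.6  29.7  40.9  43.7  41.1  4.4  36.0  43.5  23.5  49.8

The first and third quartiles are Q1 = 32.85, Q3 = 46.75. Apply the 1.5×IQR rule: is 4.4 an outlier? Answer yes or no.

yes

IQR = Q3 − Q1 = 46.75 − 32.85 = 13.90.
Lower fence = Q1 − 1.5·IQR = 32.85 − 20.85 = 12.00.
Upper fence = Q3 + 1.5·IQR = 46.75 + 20.85 = 67.60.
4.4 lies below the lower fence.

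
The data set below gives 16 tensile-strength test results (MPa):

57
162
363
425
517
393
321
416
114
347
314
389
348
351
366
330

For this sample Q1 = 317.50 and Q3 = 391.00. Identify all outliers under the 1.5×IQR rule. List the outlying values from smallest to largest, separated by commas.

IQR = Q3 − Q1 = 391.00 − 317.50 = 73.50.
Lower fence = Q1 − 1.5·IQR = 317.50 − 110.25 = 207.25.
Upper fence = Q3 + 1.5·IQR = 391.00 + 110.25 = 501.25.
57 < 207.25 → outlier.
114 < 207.25 → outlier.
162 < 207.25 → outlier.
517 > 501.25 → outlier.
All remaining values lie within [207.25, 501.25].

57, 114, 162, 517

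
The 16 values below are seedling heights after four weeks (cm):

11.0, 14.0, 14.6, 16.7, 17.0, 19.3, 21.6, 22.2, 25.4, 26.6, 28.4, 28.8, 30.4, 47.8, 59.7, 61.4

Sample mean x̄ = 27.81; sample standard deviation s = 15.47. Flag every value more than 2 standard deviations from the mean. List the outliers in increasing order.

Cutoffs at x̄ ± 2s: 27.81 ± 2·15.47 = [-3.13, 58.75].
59.7: z = 2.06, |z| > 2 → outlier.
61.4: z = 2.17, |z| > 2 → outlier.
Every other value lies within [-3.13, 58.75].

59.7, 61.4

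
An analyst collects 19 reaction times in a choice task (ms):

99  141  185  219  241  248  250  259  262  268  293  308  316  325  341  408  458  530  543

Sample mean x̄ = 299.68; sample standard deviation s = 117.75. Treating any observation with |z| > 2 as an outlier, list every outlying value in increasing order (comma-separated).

543

Cutoffs at x̄ ± 2s: 299.68 ± 2·117.75 = [64.18, 535.18].
543: z = 2.07, |z| > 2 → outlier.
Every other value lies within [64.18, 535.18].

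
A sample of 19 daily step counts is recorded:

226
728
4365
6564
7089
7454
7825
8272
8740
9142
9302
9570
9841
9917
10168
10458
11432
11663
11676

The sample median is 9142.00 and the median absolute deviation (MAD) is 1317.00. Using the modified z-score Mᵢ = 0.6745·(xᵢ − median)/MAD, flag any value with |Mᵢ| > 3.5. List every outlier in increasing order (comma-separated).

226, 728

|Mᵢ| > 3.5 ⇔ |xᵢ − 9142.00| > 3.5·1317.00/0.6745 = 6833.95.
So outliers lie outside [2308.05, 15975.95].
226: M = -4.57 → outlier.
728: M = -4.31 → outlier.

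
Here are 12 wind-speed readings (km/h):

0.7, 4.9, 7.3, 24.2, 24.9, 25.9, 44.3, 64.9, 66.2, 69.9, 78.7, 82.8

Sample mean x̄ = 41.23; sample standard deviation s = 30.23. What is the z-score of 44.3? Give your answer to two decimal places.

0.10

z = (44.3 − 41.23) / 30.23 = 0.10.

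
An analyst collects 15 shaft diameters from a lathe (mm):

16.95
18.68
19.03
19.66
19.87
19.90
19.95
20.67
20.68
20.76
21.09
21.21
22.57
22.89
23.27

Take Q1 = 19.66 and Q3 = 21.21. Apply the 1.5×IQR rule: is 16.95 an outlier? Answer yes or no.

IQR = Q3 − Q1 = 21.21 − 19.66 = 1.55.
Lower fence = Q1 − 1.5·IQR = 19.66 − 2.325 = 17.335.
Upper fence = Q3 + 1.5·IQR = 21.21 + 2.325 = 23.535.
16.95 lies below the lower fence.

yes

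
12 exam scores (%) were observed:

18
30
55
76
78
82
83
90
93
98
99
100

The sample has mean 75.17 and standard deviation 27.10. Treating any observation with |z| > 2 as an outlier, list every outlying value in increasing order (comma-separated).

Cutoffs at x̄ ± 2s: 75.17 ± 2·27.10 = [20.97, 129.37].
18: z = -2.11, |z| > 2 → outlier.
Every other value lies within [20.97, 129.37].

18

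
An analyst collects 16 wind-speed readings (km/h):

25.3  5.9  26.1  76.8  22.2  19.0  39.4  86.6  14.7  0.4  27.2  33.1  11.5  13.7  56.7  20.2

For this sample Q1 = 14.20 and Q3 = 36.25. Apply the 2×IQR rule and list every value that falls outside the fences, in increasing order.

86.6

IQR = Q3 − Q1 = 36.25 − 14.20 = 22.05.
Lower fence = Q1 − 2·IQR = 14.20 − 44.10 = -29.90.
Upper fence = Q3 + 2·IQR = 36.25 + 44.10 = 80.35.
86.6 > 80.35 → outlier.
All remaining values lie within [-29.90, 80.35].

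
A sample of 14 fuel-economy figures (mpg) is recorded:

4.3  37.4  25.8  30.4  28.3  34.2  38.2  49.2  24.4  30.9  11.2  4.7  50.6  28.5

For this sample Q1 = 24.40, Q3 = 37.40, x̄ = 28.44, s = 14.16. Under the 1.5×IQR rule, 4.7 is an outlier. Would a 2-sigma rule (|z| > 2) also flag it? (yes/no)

no

z = (4.7 − 28.44) / 14.16 = -1.68.
|z| = 1.68 ≤ 2.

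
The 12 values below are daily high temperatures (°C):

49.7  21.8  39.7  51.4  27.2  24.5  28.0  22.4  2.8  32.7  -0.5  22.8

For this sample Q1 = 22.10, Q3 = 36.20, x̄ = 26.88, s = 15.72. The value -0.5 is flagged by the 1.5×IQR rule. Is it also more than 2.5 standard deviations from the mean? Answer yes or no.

z = (-0.5 − 26.88) / 15.72 = -1.74.
|z| = 1.74 ≤ 2.5.

no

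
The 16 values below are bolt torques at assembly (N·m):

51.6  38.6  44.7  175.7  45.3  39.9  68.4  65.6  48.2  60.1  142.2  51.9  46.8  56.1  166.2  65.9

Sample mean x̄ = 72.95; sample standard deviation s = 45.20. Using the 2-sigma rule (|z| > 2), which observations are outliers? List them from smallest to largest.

Cutoffs at x̄ ± 2s: 72.95 ± 2·45.20 = [-17.45, 163.35].
166.2: z = 2.06, |z| > 2 → outlier.
175.7: z = 2.27, |z| > 2 → outlier.
Every other value lies within [-17.45, 163.35].

166.2, 175.7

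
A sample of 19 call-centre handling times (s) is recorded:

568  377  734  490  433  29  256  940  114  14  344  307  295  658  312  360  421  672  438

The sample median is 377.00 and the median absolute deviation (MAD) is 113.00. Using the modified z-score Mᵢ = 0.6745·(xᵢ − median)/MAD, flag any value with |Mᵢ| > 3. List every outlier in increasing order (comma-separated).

940

|Mᵢ| > 3 ⇔ |xᵢ − 377.00| > 3·113.00/0.6745 = 502.59.
So outliers lie outside [-125.59, 879.59].
940: M = 3.36 → outlier.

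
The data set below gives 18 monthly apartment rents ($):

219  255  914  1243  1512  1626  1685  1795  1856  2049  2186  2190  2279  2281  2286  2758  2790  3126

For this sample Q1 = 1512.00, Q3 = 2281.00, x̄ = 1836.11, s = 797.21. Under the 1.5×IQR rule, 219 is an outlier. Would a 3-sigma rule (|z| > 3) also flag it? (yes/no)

z = (219 − 1836.11) / 797.21 = -2.03.
|z| = 2.03 ≤ 3.

no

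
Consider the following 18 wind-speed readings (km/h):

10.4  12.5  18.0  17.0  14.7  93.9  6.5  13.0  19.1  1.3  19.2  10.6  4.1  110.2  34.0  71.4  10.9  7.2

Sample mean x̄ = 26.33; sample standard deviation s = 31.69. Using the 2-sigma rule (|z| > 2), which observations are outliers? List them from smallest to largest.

Cutoffs at x̄ ± 2s: 26.33 ± 2·31.69 = [-37.05, 89.71].
93.9: z = 2.13, |z| > 2 → outlier.
110.2: z = 2.65, |z| > 2 → outlier.
Every other value lies within [-37.05, 89.71].

93.9, 110.2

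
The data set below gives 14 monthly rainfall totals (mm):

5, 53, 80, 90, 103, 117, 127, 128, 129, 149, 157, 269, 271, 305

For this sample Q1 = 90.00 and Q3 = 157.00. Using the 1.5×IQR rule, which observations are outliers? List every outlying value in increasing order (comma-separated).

269, 271, 305

IQR = Q3 − Q1 = 157.00 − 90.00 = 67.00.
Lower fence = Q1 − 1.5·IQR = 90.00 − 100.50 = -10.50.
Upper fence = Q3 + 1.5·IQR = 157.00 + 100.50 = 257.50.
269 > 257.50 → outlier.
271 > 257.50 → outlier.
305 > 257.50 → outlier.
All remaining values lie within [-10.50, 257.50].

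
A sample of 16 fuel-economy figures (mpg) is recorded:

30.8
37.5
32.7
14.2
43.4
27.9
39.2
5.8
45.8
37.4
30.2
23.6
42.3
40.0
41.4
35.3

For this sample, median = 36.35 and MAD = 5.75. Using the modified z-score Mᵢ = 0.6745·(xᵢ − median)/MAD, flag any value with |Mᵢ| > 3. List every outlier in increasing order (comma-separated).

|Mᵢ| > 3 ⇔ |xᵢ − 36.35| > 3·5.75/0.6745 = 25.57.
So outliers lie outside [10.78, 61.92].
5.8: M = -3.58 → outlier.

5.8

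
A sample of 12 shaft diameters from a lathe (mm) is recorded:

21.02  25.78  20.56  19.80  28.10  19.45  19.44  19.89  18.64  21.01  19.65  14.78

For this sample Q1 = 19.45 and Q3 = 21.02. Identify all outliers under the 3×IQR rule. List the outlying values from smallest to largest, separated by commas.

IQR = Q3 − Q1 = 21.02 − 19.45 = 1.57.
Lower fence = Q1 − 3·IQR = 19.45 − 4.71 = 14.74.
Upper fence = Q3 + 3·IQR = 21.02 + 4.71 = 25.73.
25.78 > 25.73 → outlier.
28.10 > 25.73 → outlier.
All remaining values lie within [14.74, 25.73].

25.78, 28.10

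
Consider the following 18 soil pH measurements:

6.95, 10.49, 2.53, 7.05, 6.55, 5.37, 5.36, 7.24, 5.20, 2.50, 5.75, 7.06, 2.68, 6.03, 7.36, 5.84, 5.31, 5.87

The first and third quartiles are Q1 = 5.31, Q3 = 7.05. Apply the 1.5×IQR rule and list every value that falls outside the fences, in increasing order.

IQR = Q3 − Q1 = 7.05 − 5.31 = 1.74.
Lower fence = Q1 − 1.5·IQR = 5.31 − 2.61 = 2.70.
Upper fence = Q3 + 1.5·IQR = 7.05 + 2.61 = 9.66.
2.50 < 2.70 → outlier.
2.53 < 2.70 → outlier.
2.68 < 2.70 → outlier.
10.49 > 9.66 → outlier.
All remaining values lie within [2.70, 9.66].

2.50, 2.53, 2.68, 10.49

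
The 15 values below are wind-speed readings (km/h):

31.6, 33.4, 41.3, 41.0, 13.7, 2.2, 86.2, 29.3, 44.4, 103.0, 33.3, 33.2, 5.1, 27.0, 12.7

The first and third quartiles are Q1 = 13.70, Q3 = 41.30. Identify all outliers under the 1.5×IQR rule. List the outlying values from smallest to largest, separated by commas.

86.2, 103.0

IQR = Q3 − Q1 = 41.30 − 13.70 = 27.60.
Lower fence = Q1 − 1.5·IQR = 13.70 − 41.40 = -27.70.
Upper fence = Q3 + 1.5·IQR = 41.30 + 41.40 = 82.70.
86.2 > 82.70 → outlier.
103.0 > 82.70 → outlier.
All remaining values lie within [-27.70, 82.70].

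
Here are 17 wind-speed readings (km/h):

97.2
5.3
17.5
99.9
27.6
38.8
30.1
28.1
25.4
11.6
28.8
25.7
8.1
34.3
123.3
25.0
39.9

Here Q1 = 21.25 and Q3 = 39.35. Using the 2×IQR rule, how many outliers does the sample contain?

IQR = 18.10; fences at 21.25 − 36.20 = -14.95 and 39.35 + 36.20 = 75.55.
Outside the cutoffs: 97.2, 99.9, 123.3.

3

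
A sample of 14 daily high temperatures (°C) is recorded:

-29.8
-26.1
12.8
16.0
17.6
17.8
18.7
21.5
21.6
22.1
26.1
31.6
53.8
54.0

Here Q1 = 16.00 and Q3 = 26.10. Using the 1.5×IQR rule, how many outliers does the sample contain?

IQR = 10.10; fences at 16.00 − 15.15 = 0.85 and 26.10 + 15.15 = 41.25.
Outside the cutoffs: -29.8, -26.1, 53.8, 54.0.

4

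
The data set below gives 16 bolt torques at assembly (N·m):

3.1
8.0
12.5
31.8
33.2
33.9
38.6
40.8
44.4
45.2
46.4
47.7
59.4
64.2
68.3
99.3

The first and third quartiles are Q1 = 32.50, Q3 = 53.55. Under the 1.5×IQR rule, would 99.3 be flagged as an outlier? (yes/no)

yes

IQR = Q3 − Q1 = 53.55 − 32.50 = 21.05.
Lower fence = Q1 − 1.5·IQR = 32.50 − 31.575 = 0.925.
Upper fence = Q3 + 1.5·IQR = 53.55 + 31.575 = 85.125.
99.3 lies above the upper fence.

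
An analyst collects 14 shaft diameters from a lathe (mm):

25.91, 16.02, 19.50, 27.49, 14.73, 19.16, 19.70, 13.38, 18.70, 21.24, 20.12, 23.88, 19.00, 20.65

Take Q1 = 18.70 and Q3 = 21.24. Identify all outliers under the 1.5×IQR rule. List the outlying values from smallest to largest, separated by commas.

13.38, 14.73, 25.91, 27.49

IQR = Q3 − Q1 = 21.24 − 18.70 = 2.54.
Lower fence = Q1 − 1.5·IQR = 18.70 − 3.81 = 14.89.
Upper fence = Q3 + 1.5·IQR = 21.24 + 3.81 = 25.05.
13.38 < 14.89 → outlier.
14.73 < 14.89 → outlier.
25.91 > 25.05 → outlier.
27.49 > 25.05 → outlier.
All remaining values lie within [14.89, 25.05].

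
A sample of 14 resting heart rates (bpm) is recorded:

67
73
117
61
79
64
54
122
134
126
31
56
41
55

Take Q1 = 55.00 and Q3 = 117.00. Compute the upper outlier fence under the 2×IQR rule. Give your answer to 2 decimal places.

IQR = Q3 − Q1 = 117.00 − 55.00 = 62.00.
Lower fence = Q1 − 2·IQR = 55.00 − 124.00 = -69.00.
Upper fence = Q3 + 2·IQR = 117.00 + 124.00 = 241.00.

241.00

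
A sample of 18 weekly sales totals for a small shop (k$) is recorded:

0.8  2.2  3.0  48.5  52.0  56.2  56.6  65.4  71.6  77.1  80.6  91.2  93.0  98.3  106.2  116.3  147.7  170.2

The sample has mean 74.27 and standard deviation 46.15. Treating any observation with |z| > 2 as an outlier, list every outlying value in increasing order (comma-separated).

170.2

Cutoffs at x̄ ± 2s: 74.27 ± 2·46.15 = [-18.03, 166.57].
170.2: z = 2.08, |z| > 2 → outlier.
Every other value lies within [-18.03, 166.57].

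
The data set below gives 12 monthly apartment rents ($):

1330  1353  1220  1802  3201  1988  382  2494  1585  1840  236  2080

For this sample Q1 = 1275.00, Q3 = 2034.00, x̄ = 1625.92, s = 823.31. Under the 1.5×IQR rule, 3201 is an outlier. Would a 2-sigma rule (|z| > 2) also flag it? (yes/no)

z = (3201 − 1625.92) / 823.31 = 1.91.
|z| = 1.91 ≤ 2.

no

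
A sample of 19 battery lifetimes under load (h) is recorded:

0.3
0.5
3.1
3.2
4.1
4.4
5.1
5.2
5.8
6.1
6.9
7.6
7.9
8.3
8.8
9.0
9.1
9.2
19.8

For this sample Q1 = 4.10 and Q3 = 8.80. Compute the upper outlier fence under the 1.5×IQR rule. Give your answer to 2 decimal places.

15.85

IQR = Q3 − Q1 = 8.80 − 4.10 = 4.70.
Lower fence = Q1 − 1.5·IQR = 4.10 − 7.05 = -2.95.
Upper fence = Q3 + 1.5·IQR = 8.80 + 7.05 = 15.85.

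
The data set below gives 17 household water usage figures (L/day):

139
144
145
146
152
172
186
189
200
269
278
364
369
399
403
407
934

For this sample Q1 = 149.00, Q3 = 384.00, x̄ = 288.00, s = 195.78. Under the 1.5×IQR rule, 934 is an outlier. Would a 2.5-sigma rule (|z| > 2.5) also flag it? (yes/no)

z = (934 − 288.00) / 195.78 = 3.30.
|z| = 3.30 > 2.5.

yes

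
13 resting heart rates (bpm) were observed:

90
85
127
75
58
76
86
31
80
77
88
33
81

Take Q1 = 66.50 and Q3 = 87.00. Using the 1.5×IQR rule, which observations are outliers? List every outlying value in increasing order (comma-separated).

31, 33, 127

IQR = Q3 − Q1 = 87.00 − 66.50 = 20.50.
Lower fence = Q1 − 1.5·IQR = 66.50 − 30.75 = 35.75.
Upper fence = Q3 + 1.5·IQR = 87.00 + 30.75 = 117.75.
31 < 35.75 → outlier.
33 < 35.75 → outlier.
127 > 117.75 → outlier.
All remaining values lie within [35.75, 117.75].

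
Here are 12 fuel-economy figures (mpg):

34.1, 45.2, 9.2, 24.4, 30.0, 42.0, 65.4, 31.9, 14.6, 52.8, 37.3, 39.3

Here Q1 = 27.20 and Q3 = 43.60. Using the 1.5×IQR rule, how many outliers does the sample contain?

IQR = 16.40; fences at 27.20 − 24.60 = 2.60 and 43.60 + 24.60 = 68.20.
Every value lies within the cutoffs.

0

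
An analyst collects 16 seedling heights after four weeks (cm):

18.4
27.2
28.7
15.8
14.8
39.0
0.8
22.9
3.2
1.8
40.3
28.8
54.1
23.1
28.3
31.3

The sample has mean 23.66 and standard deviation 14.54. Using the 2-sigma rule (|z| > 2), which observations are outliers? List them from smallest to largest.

Cutoffs at x̄ ± 2s: 23.66 ± 2·14.54 = [-5.42, 52.74].
54.1: z = 2.09, |z| > 2 → outlier.
Every other value lies within [-5.42, 52.74].

54.1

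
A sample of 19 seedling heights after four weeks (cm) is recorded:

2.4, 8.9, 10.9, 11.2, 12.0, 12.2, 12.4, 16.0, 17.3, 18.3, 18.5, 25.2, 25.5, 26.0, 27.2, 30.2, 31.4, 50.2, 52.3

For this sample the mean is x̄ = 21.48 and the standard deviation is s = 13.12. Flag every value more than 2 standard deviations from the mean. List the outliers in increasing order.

50.2, 52.3

Cutoffs at x̄ ± 2s: 21.48 ± 2·13.12 = [-4.76, 47.72].
50.2: z = 2.19, |z| > 2 → outlier.
52.3: z = 2.35, |z| > 2 → outlier.
Every other value lies within [-4.76, 47.72].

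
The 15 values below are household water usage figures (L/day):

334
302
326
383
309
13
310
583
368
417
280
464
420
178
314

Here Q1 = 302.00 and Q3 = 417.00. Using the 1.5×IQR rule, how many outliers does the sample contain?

IQR = 115.00; fences at 302.00 − 172.50 = 129.50 and 417.00 + 172.50 = 589.50.
Outside the cutoffs: 13.

1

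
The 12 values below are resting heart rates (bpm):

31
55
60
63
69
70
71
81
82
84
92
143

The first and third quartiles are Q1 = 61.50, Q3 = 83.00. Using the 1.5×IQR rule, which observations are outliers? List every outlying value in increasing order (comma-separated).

143

IQR = Q3 − Q1 = 83.00 − 61.50 = 21.50.
Lower fence = Q1 − 1.5·IQR = 61.50 − 32.25 = 29.25.
Upper fence = Q3 + 1.5·IQR = 83.00 + 32.25 = 115.25.
143 > 115.25 → outlier.
All remaining values lie within [29.25, 115.25].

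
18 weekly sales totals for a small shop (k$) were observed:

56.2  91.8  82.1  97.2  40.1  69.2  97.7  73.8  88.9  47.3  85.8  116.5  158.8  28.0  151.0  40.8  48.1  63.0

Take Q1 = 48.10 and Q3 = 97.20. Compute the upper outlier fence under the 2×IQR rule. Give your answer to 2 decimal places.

IQR = Q3 − Q1 = 97.20 − 48.10 = 49.10.
Lower fence = Q1 − 2·IQR = 48.10 − 98.20 = -50.10.
Upper fence = Q3 + 2·IQR = 97.20 + 98.20 = 195.40.

195.40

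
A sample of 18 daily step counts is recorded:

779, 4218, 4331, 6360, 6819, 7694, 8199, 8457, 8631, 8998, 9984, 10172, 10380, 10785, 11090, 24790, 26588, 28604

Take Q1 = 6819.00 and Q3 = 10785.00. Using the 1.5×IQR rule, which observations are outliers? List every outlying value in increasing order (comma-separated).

IQR = Q3 − Q1 = 10785.00 − 6819.00 = 3966.00.
Lower fence = Q1 − 1.5·IQR = 6819.00 − 5949.00 = 870.00.
Upper fence = Q3 + 1.5·IQR = 10785.00 + 5949.00 = 16734.00.
779 < 870.00 → outlier.
24790 > 16734.00 → outlier.
26588 > 16734.00 → outlier.
28604 > 16734.00 → outlier.
All remaining values lie within [870.00, 16734.00].

779, 24790, 26588, 28604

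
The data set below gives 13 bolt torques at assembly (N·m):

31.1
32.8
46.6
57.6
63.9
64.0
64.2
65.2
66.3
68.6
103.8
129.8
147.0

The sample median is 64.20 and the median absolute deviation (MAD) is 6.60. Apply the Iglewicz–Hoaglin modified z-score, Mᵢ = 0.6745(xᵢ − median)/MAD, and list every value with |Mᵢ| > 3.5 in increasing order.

|Mᵢ| > 3.5 ⇔ |xᵢ − 64.20| > 3.5·6.60/0.6745 = 34.25.
So outliers lie outside [29.95, 98.45].
103.8: M = 4.05 → outlier.
129.8: M = 6.70 → outlier.
147.0: M = 8.46 → outlier.

103.8, 129.8, 147.0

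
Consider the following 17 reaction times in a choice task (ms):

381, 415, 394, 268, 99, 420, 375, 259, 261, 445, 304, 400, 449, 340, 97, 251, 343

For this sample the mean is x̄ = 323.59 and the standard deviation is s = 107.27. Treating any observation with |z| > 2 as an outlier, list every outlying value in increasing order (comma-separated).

Cutoffs at x̄ ± 2s: 323.59 ± 2·107.27 = [109.05, 538.13].
97: z = -2.11, |z| > 2 → outlier.
99: z = -2.09, |z| > 2 → outlier.
Every other value lies within [109.05, 538.13].

97, 99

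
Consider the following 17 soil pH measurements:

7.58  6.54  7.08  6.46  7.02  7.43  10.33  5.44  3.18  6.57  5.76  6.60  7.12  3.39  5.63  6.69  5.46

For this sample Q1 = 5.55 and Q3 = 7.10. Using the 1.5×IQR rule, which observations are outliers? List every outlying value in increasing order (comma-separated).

IQR = Q3 − Q1 = 7.10 − 5.55 = 1.55.
Lower fence = Q1 − 1.5·IQR = 5.55 − 2.325 = 3.225.
Upper fence = Q3 + 1.5·IQR = 7.10 + 2.325 = 9.425.
3.18 < 3.225 → outlier.
10.33 > 9.425 → outlier.
All remaining values lie within [3.225, 9.425].

3.18, 10.33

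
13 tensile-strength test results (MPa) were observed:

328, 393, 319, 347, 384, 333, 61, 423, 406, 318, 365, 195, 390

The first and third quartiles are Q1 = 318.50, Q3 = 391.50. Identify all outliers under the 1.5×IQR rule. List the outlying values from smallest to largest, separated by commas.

61, 195

IQR = Q3 − Q1 = 391.50 − 318.50 = 73.00.
Lower fence = Q1 − 1.5·IQR = 318.50 − 109.50 = 209.00.
Upper fence = Q3 + 1.5·IQR = 391.50 + 109.50 = 501.00.
61 < 209.00 → outlier.
195 < 209.00 → outlier.
All remaining values lie within [209.00, 501.00].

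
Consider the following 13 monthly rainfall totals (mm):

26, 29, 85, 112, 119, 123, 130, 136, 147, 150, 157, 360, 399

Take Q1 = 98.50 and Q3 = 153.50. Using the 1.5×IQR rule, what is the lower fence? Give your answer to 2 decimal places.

IQR = Q3 − Q1 = 153.50 − 98.50 = 55.00.
Lower fence = Q1 − 1.5·IQR = 98.50 − 82.50 = 16.00.
Upper fence = Q3 + 1.5·IQR = 153.50 + 82.50 = 236.00.

16.00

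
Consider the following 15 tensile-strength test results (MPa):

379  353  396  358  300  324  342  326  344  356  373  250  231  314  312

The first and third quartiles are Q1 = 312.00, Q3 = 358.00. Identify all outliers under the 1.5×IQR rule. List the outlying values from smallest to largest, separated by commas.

231

IQR = Q3 − Q1 = 358.00 − 312.00 = 46.00.
Lower fence = Q1 − 1.5·IQR = 312.00 − 69.00 = 243.00.
Upper fence = Q3 + 1.5·IQR = 358.00 + 69.00 = 427.00.
231 < 243.00 → outlier.
All remaining values lie within [243.00, 427.00].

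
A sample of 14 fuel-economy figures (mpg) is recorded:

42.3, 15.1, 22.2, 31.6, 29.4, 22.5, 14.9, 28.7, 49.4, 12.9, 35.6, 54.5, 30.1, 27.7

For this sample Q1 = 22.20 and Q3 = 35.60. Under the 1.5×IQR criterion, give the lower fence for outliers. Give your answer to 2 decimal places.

IQR = Q3 − Q1 = 35.60 − 22.20 = 13.40.
Lower fence = Q1 − 1.5·IQR = 22.20 − 20.10 = 2.10.
Upper fence = Q3 + 1.5·IQR = 35.60 + 20.10 = 55.70.

2.10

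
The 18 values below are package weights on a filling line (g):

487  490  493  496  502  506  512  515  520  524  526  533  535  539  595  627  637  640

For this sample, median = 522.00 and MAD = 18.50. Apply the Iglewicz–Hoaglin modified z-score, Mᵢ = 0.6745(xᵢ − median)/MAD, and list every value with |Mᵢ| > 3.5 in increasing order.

627, 637, 640

|Mᵢ| > 3.5 ⇔ |xᵢ − 522.00| > 3.5·18.50/0.6745 = 96.00.
So outliers lie outside [426.00, 618.00].
627: M = 3.83 → outlier.
637: M = 4.19 → outlier.
640: M = 4.30 → outlier.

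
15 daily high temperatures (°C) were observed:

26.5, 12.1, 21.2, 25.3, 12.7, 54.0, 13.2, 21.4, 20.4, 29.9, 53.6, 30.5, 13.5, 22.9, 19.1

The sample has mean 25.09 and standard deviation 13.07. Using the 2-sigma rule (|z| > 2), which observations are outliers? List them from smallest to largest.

53.6, 54.0

Cutoffs at x̄ ± 2s: 25.09 ± 2·13.07 = [-1.05, 51.23].
53.6: z = 2.18, |z| > 2 → outlier.
54.0: z = 2.21, |z| > 2 → outlier.
Every other value lies within [-1.05, 51.23].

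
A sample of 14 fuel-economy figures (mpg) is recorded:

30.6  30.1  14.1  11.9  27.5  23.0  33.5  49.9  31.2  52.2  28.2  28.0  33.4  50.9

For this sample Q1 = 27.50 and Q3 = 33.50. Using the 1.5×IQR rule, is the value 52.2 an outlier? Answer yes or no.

yes

IQR = Q3 − Q1 = 33.50 − 27.50 = 6.00.
Lower fence = Q1 − 1.5·IQR = 27.50 − 9.00 = 18.50.
Upper fence = Q3 + 1.5·IQR = 33.50 + 9.00 = 42.50.
52.2 lies above the upper fence.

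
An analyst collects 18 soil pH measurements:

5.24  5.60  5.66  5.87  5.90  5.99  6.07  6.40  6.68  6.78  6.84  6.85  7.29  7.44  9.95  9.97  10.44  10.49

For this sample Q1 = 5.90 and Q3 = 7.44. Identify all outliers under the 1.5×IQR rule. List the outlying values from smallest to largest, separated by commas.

9.95, 9.97, 10.44, 10.49

IQR = Q3 − Q1 = 7.44 − 5.90 = 1.54.
Lower fence = Q1 − 1.5·IQR = 5.90 − 2.31 = 3.59.
Upper fence = Q3 + 1.5·IQR = 7.44 + 2.31 = 9.75.
9.95 > 9.75 → outlier.
9.97 > 9.75 → outlier.
10.44 > 9.75 → outlier.
10.49 > 9.75 → outlier.
All remaining values lie within [3.59, 9.75].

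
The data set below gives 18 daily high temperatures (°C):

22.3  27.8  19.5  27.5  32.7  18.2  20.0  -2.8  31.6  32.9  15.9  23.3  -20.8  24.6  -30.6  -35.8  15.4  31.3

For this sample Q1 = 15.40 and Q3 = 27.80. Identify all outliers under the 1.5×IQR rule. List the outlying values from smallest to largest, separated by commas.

IQR = Q3 − Q1 = 27.80 − 15.40 = 12.40.
Lower fence = Q1 − 1.5·IQR = 15.40 − 18.60 = -3.20.
Upper fence = Q3 + 1.5·IQR = 27.80 + 18.60 = 46.40.
-35.8 < -3.20 → outlier.
-30.6 < -3.20 → outlier.
-20.8 < -3.20 → outlier.
All remaining values lie within [-3.20, 46.40].

-35.8, -30.6, -20.8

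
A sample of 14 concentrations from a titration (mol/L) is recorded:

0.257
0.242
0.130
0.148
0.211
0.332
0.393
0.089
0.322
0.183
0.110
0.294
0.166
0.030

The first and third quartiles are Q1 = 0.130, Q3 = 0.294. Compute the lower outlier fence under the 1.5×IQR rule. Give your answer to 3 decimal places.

-0.116

IQR = Q3 − Q1 = 0.294 − 0.130 = 0.164.
Lower fence = Q1 − 1.5·IQR = 0.130 − 0.246 = -0.116.
Upper fence = Q3 + 1.5·IQR = 0.294 + 0.246 = 0.540.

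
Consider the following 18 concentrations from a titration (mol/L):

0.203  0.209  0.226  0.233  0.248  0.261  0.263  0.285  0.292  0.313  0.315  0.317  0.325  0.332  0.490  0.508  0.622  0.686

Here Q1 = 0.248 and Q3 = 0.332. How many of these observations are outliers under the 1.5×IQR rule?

IQR = 0.084; fences at 0.248 − 0.126 = 0.122 and 0.332 + 0.126 = 0.458.
Outside the cutoffs: 0.490, 0.508, 0.622, 0.686.

4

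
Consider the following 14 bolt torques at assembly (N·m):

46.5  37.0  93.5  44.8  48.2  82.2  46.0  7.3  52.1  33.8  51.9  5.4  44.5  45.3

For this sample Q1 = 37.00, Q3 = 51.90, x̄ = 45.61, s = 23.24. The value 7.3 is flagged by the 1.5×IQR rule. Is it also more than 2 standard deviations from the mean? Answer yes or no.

z = (7.3 − 45.61) / 23.24 = -1.65.
|z| = 1.65 ≤ 2.

no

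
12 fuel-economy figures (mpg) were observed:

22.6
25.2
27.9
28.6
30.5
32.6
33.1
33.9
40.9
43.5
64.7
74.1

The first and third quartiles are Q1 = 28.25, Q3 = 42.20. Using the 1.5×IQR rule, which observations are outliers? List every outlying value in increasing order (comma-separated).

64.7, 74.1

IQR = Q3 − Q1 = 42.20 − 28.25 = 13.95.
Lower fence = Q1 − 1.5·IQR = 28.25 − 20.925 = 7.325.
Upper fence = Q3 + 1.5·IQR = 42.20 + 20.925 = 63.125.
64.7 > 63.125 → outlier.
74.1 > 63.125 → outlier.
All remaining values lie within [7.325, 63.125].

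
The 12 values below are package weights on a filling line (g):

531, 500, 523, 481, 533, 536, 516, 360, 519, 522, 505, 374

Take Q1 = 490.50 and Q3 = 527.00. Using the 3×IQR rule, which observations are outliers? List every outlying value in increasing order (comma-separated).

360, 374

IQR = Q3 − Q1 = 527.00 − 490.50 = 36.50.
Lower fence = Q1 − 3·IQR = 490.50 − 109.50 = 381.00.
Upper fence = Q3 + 3·IQR = 527.00 + 109.50 = 636.50.
360 < 381.00 → outlier.
374 < 381.00 → outlier.
All remaining values lie within [381.00, 636.50].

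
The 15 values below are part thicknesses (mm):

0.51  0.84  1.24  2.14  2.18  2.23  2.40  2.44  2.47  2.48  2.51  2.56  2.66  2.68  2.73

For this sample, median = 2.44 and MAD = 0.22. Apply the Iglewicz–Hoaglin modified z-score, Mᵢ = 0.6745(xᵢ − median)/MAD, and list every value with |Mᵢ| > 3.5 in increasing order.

0.51, 0.84, 1.24

|Mᵢ| > 3.5 ⇔ |xᵢ − 2.44| > 3.5·0.22/0.6745 = 1.14.
So outliers lie outside [1.30, 3.58].
0.51: M = -5.92 → outlier.
0.84: M = -4.91 → outlier.
1.24: M = -3.68 → outlier.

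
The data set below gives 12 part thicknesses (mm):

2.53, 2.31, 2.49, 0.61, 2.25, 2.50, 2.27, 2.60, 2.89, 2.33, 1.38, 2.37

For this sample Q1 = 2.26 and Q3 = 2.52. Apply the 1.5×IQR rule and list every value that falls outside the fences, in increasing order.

IQR = Q3 − Q1 = 2.52 − 2.26 = 0.26.
Lower fence = Q1 − 1.5·IQR = 2.26 − 0.39 = 1.87.
Upper fence = Q3 + 1.5·IQR = 2.52 + 0.39 = 2.91.
0.61 < 1.87 → outlier.
1.38 < 1.87 → outlier.
All remaining values lie within [1.87, 2.91].

0.61, 1.38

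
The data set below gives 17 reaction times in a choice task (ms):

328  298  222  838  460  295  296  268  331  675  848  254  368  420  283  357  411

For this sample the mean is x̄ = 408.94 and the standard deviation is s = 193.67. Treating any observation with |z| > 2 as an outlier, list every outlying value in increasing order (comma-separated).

Cutoffs at x̄ ± 2s: 408.94 ± 2·193.67 = [21.60, 796.28].
838: z = 2.22, |z| > 2 → outlier.
848: z = 2.27, |z| > 2 → outlier.
Every other value lies within [21.60, 796.28].

838, 848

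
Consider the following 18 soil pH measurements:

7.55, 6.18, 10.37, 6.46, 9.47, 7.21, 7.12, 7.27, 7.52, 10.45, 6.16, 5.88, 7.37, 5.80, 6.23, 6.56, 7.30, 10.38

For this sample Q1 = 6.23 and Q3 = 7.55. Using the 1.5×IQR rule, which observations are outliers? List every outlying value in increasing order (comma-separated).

10.37, 10.38, 10.45

IQR = Q3 − Q1 = 7.55 − 6.23 = 1.32.
Lower fence = Q1 − 1.5·IQR = 6.23 − 1.98 = 4.25.
Upper fence = Q3 + 1.5·IQR = 7.55 + 1.98 = 9.53.
10.37 > 9.53 → outlier.
10.38 > 9.53 → outlier.
10.45 > 9.53 → outlier.
All remaining values lie within [4.25, 9.53].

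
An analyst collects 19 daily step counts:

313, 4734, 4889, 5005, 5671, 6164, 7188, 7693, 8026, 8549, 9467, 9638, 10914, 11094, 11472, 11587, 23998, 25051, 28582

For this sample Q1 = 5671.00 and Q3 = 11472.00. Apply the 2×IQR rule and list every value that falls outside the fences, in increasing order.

IQR = Q3 − Q1 = 11472.00 − 5671.00 = 5801.00.
Lower fence = Q1 − 2·IQR = 5671.00 − 11602.00 = -5931.00.
Upper fence = Q3 + 2·IQR = 11472.00 + 11602.00 = 23074.00.
23998 > 23074.00 → outlier.
25051 > 23074.00 → outlier.
28582 > 23074.00 → outlier.
All remaining values lie within [-5931.00, 23074.00].

23998, 25051, 28582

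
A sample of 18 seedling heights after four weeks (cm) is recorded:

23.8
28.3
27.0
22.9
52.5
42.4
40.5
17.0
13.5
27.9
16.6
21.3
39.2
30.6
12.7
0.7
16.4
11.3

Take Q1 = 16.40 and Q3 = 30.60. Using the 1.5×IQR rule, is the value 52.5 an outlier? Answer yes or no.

yes

IQR = Q3 − Q1 = 30.60 − 16.40 = 14.20.
Lower fence = Q1 − 1.5·IQR = 16.40 − 21.30 = -4.90.
Upper fence = Q3 + 1.5·IQR = 30.60 + 21.30 = 51.90.
52.5 lies above the upper fence.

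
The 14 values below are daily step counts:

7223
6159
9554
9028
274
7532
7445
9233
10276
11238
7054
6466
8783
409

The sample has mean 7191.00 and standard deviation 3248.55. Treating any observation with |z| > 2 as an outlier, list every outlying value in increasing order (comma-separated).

274, 409

Cutoffs at x̄ ± 2s: 7191.00 ± 2·3248.55 = [693.90, 13688.10].
274: z = -2.13, |z| > 2 → outlier.
409: z = -2.09, |z| > 2 → outlier.
Every other value lies within [693.90, 13688.10].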